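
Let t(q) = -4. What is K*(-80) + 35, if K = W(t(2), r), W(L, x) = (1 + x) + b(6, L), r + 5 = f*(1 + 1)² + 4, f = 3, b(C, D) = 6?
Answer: -1405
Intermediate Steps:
r = 11 (r = -5 + (3*(1 + 1)² + 4) = -5 + (3*2² + 4) = -5 + (3*4 + 4) = -5 + (12 + 4) = -5 + 16 = 11)
W(L, x) = 7 + x (W(L, x) = (1 + x) + 6 = 7 + x)
K = 18 (K = 7 + 11 = 18)
K*(-80) + 35 = 18*(-80) + 35 = -1440 + 35 = -1405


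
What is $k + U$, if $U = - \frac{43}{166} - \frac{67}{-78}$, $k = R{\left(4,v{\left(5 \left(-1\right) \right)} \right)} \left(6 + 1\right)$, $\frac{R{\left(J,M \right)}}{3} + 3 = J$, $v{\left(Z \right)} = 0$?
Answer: $\frac{69919}{3237} \approx 21.6$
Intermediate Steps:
$R{\left(J,M \right)} = -9 + 3 J$
$k = 21$ ($k = \left(-9 + 3 \cdot 4\right) \left(6 + 1\right) = \left(-9 + 12\right) 7 = 3 \cdot 7 = 21$)
$U = \frac{1942}{3237}$ ($U = \left(-43\right) \frac{1}{166} - - \frac{67}{78} = - \frac{43}{166} + \frac{67}{78} = \frac{1942}{3237} \approx 0.59994$)
$k + U = 21 + \frac{1942}{3237} = \frac{69919}{3237}$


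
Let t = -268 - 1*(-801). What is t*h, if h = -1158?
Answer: -617214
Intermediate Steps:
t = 533 (t = -268 + 801 = 533)
t*h = 533*(-1158) = -617214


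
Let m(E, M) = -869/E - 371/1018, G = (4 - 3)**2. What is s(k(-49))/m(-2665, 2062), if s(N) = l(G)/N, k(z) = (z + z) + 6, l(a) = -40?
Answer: -27129700/2393679 ≈ -11.334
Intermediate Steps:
G = 1 (G = 1**2 = 1)
k(z) = 6 + 2*z (k(z) = 2*z + 6 = 6 + 2*z)
m(E, M) = -371/1018 - 869/E (m(E, M) = -869/E - 371*1/1018 = -869/E - 371/1018 = -371/1018 - 869/E)
s(N) = -40/N
s(k(-49))/m(-2665, 2062) = (-40/(6 + 2*(-49)))/(-371/1018 - 869/(-2665)) = (-40/(6 - 98))/(-371/1018 - 869*(-1/2665)) = (-40/(-92))/(-371/1018 + 869/2665) = (-40*(-1/92))/(-104073/2712970) = (10/23)*(-2712970/104073) = -27129700/2393679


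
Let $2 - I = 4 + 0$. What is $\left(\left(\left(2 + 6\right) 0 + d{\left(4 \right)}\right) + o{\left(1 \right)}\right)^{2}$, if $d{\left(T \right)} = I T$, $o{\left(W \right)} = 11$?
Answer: $9$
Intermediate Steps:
$I = -2$ ($I = 2 - \left(4 + 0\right) = 2 - 4 = -2$)
$d{\left(T \right)} = - 2 T$
$\left(\left(\left(2 + 6\right) 0 + d{\left(4 \right)}\right) + o{\left(1 \right)}\right)^{2} = \left(\left(\left(2 + 6\right) 0 - 8\right) + 11\right)^{2} = \left(\left(8 \cdot 0 - 8\right) + 11\right)^{2} = \left(\left(0 - 8\right) + 11\right)^{2} = \left(-8 + 11\right)^{2} = 3^{2} = 9$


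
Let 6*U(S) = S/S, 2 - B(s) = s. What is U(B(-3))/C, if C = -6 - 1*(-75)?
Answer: 1/414 ≈ 0.0024155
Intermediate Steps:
B(s) = 2 - s
C = 69 (C = -6 + 75 = 69)
U(S) = ⅙ (U(S) = (S/S)/6 = (⅙)*1 = ⅙)
U(B(-3))/C = (⅙)/69 = (1/69)*(⅙) = 1/414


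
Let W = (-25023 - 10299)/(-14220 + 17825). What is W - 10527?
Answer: -5426451/515 ≈ -10537.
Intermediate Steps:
W = -5046/515 (W = -35322/3605 = -35322*1/3605 = -5046/515 ≈ -9.7981)
W - 10527 = -5046/515 - 10527 = -5426451/515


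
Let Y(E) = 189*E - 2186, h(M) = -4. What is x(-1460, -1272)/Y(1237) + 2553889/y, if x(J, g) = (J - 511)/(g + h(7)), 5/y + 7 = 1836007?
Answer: 277144998600861707571/295530532 ≈ 9.3779e+11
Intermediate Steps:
y = 1/367200 (y = 5/(-7 + 1836007) = 5/1836000 = 5*(1/1836000) = 1/367200 ≈ 2.7233e-6)
Y(E) = -2186 + 189*E
x(J, g) = (-511 + J)/(-4 + g) (x(J, g) = (J - 511)/(g - 4) = (-511 + J)/(-4 + g))
x(-1460, -1272)/Y(1237) + 2553889/y = ((-511 - 1460)/(-4 - 1272))/(-2186 + 189*1237) + 2553889/(1/367200) = (-1971/(-1276))/(-2186 + 233793) + 2553889*367200 = -1/1276*(-1971)/231607 + 937788040800 = (1971/1276)*(1/231607) + 937788040800 = 1971/295530532 + 937788040800 = 277144998600861707571/295530532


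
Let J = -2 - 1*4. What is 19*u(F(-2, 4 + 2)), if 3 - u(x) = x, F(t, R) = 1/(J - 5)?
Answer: 646/11 ≈ 58.727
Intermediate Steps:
J = -6 (J = -2 - 4 = -6)
F(t, R) = -1/11 (F(t, R) = 1/(-6 - 5) = 1/(-11) = -1/11)
u(x) = 3 - x
19*u(F(-2, 4 + 2)) = 19*(3 - 1*(-1/11)) = 19*(3 + 1/11) = 19*(34/11) = 646/11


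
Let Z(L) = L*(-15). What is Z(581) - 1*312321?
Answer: -321036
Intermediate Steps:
Z(L) = -15*L
Z(581) - 1*312321 = -15*581 - 1*312321 = -8715 - 312321 = -321036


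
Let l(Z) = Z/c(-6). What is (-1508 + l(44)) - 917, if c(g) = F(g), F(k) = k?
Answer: -7297/3 ≈ -2432.3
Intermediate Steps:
c(g) = g
l(Z) = -Z/6 (l(Z) = Z/(-6) = Z*(-⅙) = -Z/6)
(-1508 + l(44)) - 917 = (-1508 - ⅙*44) - 917 = (-1508 - 22/3) - 917 = -4546/3 - 917 = -7297/3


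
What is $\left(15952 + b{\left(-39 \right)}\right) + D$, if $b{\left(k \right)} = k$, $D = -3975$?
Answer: $11938$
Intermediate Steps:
$\left(15952 + b{\left(-39 \right)}\right) + D = \left(15952 - 39\right) - 3975 = 15913 - 3975 = 11938$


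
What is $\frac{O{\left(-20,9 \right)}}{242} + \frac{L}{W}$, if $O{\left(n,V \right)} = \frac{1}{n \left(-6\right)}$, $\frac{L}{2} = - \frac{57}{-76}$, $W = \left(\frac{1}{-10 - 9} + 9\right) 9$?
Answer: $\frac{3071}{164560} \approx 0.018662$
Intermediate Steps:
$W = \frac{1530}{19}$ ($W = \left(\frac{1}{-10 - 9} + 9\right) 9 = \left(\frac{1}{-19} + 9\right) 9 = \left(- \frac{1}{19} + 9\right) 9 = \frac{170}{19} \cdot 9 = \frac{1530}{19} \approx 80.526$)
$L = \frac{3}{2}$ ($L = 2 \left(- \frac{57}{-76}\right) = 2 \left(\left(-57\right) \left(- \frac{1}{76}\right)\right) = 2 \cdot \frac{3}{4} = \frac{3}{2} \approx 1.5$)
$O{\left(n,V \right)} = - \frac{1}{6 n}$ ($O{\left(n,V \right)} = \frac{1}{n} \left(- \frac{1}{6}\right) = - \frac{1}{6 n}$)
$\frac{O{\left(-20,9 \right)}}{242} + \frac{L}{W} = \frac{\left(- \frac{1}{6}\right) \frac{1}{-20}}{242} + \frac{3}{2 \cdot \frac{1530}{19}} = \left(- \frac{1}{6}\right) \left(- \frac{1}{20}\right) \frac{1}{242} + \frac{3}{2} \cdot \frac{19}{1530} = \frac{1}{120} \cdot \frac{1}{242} + \frac{19}{1020} = \frac{1}{29040} + \frac{19}{1020} = \frac{3071}{164560}$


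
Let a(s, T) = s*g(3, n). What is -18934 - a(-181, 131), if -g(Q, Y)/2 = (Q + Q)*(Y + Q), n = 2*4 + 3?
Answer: -49342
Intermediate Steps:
n = 11 (n = 8 + 3 = 11)
g(Q, Y) = -4*Q*(Q + Y) (g(Q, Y) = -2*(Q + Q)*(Y + Q) = -2*2*Q*(Q + Y) = -4*Q*(Q + Y))
a(s, T) = -168*s (a(s, T) = s*(-4*3*(3 + 11)) = s*(-4*3*14) = s*(-168) = -168*s)
-18934 - a(-181, 131) = -18934 - (-168)*(-181) = -18934 - 1*30408 = -18934 - 30408 = -49342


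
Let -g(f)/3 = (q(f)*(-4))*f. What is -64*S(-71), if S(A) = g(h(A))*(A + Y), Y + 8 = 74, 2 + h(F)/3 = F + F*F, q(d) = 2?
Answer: 114462720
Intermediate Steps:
h(F) = -6 + 3*F + 3*F² (h(F) = -6 + 3*(F + F*F) = -6 + 3*(F + F²) = -6 + (3*F + 3*F²) = -6 + 3*F + 3*F²)
g(f) = 24*f (g(f) = -3*2*(-4)*f = -(-24)*f = 24*f)
Y = 66 (Y = -8 + 74 = 66)
S(A) = (66 + A)*(-144 + 72*A + 72*A²) (S(A) = (24*(-6 + 3*A + 3*A²))*(A + 66) = (-144 + 72*A + 72*A²)*(66 + A) = (66 + A)*(-144 + 72*A + 72*A²))
-64*S(-71) = -4608*(66 - 71)*(-2 - 71 + (-71)²) = -4608*(-5)*(-2 - 71 + 5041) = -4608*(-5)*4968 = -64*(-1788480) = 114462720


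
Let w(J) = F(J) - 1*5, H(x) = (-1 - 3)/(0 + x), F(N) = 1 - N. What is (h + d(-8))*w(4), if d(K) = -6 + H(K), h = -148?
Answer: 1228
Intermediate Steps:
H(x) = -4/x
d(K) = -6 - 4/K
w(J) = -4 - J (w(J) = (1 - J) - 1*5 = (1 - J) - 5 = -4 - J)
(h + d(-8))*w(4) = (-148 + (-6 - 4/(-8)))*(-4 - 1*4) = (-148 + (-6 - 4*(-⅛)))*(-4 - 4) = (-148 + (-6 + ½))*(-8) = (-148 - 11/2)*(-8) = -307/2*(-8) = 1228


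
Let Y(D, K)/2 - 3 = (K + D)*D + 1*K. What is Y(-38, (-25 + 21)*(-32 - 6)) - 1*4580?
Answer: -12934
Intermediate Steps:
Y(D, K) = 6 + 2*K + 2*D*(D + K) (Y(D, K) = 6 + 2*((K + D)*D + 1*K) = 6 + 2*((D + K)*D + K) = 6 + 2*(D*(D + K) + K) = 6 + 2*(K + D*(D + K)) = 6 + (2*K + 2*D*(D + K)) = 6 + 2*K + 2*D*(D + K))
Y(-38, (-25 + 21)*(-32 - 6)) - 1*4580 = (6 + 2*((-25 + 21)*(-32 - 6)) + 2*(-38)**2 + 2*(-38)*((-25 + 21)*(-32 - 6))) - 1*4580 = (6 + 2*(-4*(-38)) + 2*1444 + 2*(-38)*(-4*(-38))) - 4580 = (6 + 2*152 + 2888 + 2*(-38)*152) - 4580 = (6 + 304 + 2888 - 11552) - 4580 = -8354 - 4580 = -12934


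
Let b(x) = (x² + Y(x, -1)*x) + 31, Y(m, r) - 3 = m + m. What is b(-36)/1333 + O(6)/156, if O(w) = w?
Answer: 100419/34658 ≈ 2.8974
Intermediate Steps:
Y(m, r) = 3 + 2*m (Y(m, r) = 3 + (m + m) = 3 + 2*m)
b(x) = 31 + x² + x*(3 + 2*x) (b(x) = (x² + (3 + 2*x)*x) + 31 = (x² + x*(3 + 2*x)) + 31 = 31 + x² + x*(3 + 2*x))
b(-36)/1333 + O(6)/156 = (31 + 3*(-36) + 3*(-36)²)/1333 + 6/156 = (31 - 108 + 3*1296)*(1/1333) + 6*(1/156) = (31 - 108 + 3888)*(1/1333) + 1/26 = 3811*(1/1333) + 1/26 = 3811/1333 + 1/26 = 100419/34658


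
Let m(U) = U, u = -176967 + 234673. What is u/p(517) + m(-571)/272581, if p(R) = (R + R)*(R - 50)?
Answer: 702447084/5982880369 ≈ 0.11741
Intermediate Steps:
u = 57706
p(R) = 2*R*(-50 + R) (p(R) = (2*R)*(-50 + R) = 2*R*(-50 + R))
u/p(517) + m(-571)/272581 = 57706/((2*517*(-50 + 517))) - 571/272581 = 57706/((2*517*467)) - 571*1/272581 = 57706/482878 - 571/272581 = 57706*(1/482878) - 571/272581 = 2623/21949 - 571/272581 = 702447084/5982880369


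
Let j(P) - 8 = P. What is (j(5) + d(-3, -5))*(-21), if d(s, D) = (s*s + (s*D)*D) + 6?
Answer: 987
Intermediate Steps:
j(P) = 8 + P
d(s, D) = 6 + s² + s*D² (d(s, D) = (s² + (D*s)*D) + 6 = (s² + s*D²) + 6 = 6 + s² + s*D²)
(j(5) + d(-3, -5))*(-21) = ((8 + 5) + (6 + (-3)² - 3*(-5)²))*(-21) = (13 + (6 + 9 - 3*25))*(-21) = (13 + (6 + 9 - 75))*(-21) = (13 - 60)*(-21) = -47*(-21) = 987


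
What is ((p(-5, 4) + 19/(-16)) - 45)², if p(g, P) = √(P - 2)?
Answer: 546633/256 - 739*√2/8 ≈ 2004.6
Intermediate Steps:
p(g, P) = √(-2 + P)
((p(-5, 4) + 19/(-16)) - 45)² = ((√(-2 + 4) + 19/(-16)) - 45)² = ((√2 + 19*(-1/16)) - 45)² = ((√2 - 19/16) - 45)² = ((-19/16 + √2) - 45)² = (-739/16 + √2)²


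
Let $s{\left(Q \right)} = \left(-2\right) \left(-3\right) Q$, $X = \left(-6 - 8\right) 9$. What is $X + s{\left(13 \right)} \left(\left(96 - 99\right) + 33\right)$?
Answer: $2214$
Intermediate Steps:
$X = -126$ ($X = \left(-14\right) 9 = -126$)
$s{\left(Q \right)} = 6 Q$
$X + s{\left(13 \right)} \left(\left(96 - 99\right) + 33\right) = -126 + 6 \cdot 13 \left(\left(96 - 99\right) + 33\right) = -126 + 78 \left(-3 + 33\right) = -126 + 78 \cdot 30 = -126 + 2340 = 2214$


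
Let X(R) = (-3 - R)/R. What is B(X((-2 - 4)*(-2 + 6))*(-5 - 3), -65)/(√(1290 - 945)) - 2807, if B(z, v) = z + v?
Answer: -2807 - 58*√345/345 ≈ -2810.1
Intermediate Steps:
X(R) = (-3 - R)/R
B(z, v) = v + z
B(X((-2 - 4)*(-2 + 6))*(-5 - 3), -65)/(√(1290 - 945)) - 2807 = (-65 + ((-3 - (-2 - 4)*(-2 + 6))/(((-2 - 4)*(-2 + 6))))*(-5 - 3))/(√(1290 - 945)) - 2807 = (-65 + ((-3 - (-6)*4)/((-6*4)))*(-8))/(√345) - 2807 = (-65 + ((-3 - 1*(-24))/(-24))*(-8))*(√345/345) - 2807 = (-65 - (-3 + 24)/24*(-8))*(√345/345) - 2807 = (-65 - 1/24*21*(-8))*(√345/345) - 2807 = (-65 - 7/8*(-8))*(√345/345) - 2807 = (-65 + 7)*(√345/345) - 2807 = -58*√345/345 - 2807 = -2807 - 58*√345/345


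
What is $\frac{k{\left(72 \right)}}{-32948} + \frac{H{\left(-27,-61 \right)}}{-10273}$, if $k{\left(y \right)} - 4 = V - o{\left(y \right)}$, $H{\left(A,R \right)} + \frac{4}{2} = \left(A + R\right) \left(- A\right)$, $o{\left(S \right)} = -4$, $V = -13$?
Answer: $\frac{78401709}{338474804} \approx 0.23163$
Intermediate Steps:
$H{\left(A,R \right)} = -2 - A \left(A + R\right)$ ($H{\left(A,R \right)} = -2 + \left(A + R\right) \left(- A\right) = -2 - A \left(A + R\right)$)
$k{\left(y \right)} = -5$ ($k{\left(y \right)} = 4 - 9 = -5$)
$\frac{k{\left(72 \right)}}{-32948} + \frac{H{\left(-27,-61 \right)}}{-10273} = - \frac{5}{-32948} + \frac{-2 - \left(-27\right)^{2} - \left(-27\right) \left(-61\right)}{-10273} = \left(-5\right) \left(- \frac{1}{32948}\right) + \left(-2 - 729 - 1647\right) \left(- \frac{1}{10273}\right) = \frac{5}{32948} + \left(-2 - 729 - 1647\right) \left(- \frac{1}{10273}\right) = \frac{5}{32948} - - \frac{2378}{10273} = \frac{5}{32948} + \frac{2378}{10273} = \frac{78401709}{338474804}$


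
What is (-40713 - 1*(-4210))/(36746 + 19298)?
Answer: -36503/56044 ≈ -0.65133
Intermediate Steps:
(-40713 - 1*(-4210))/(36746 + 19298) = (-40713 + 4210)/56044 = -36503*1/56044 = -36503/56044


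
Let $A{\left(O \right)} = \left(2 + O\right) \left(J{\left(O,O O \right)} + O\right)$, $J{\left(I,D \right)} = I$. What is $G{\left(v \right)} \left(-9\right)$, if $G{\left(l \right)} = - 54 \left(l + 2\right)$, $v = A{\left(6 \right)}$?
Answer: $47628$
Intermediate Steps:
$A{\left(O \right)} = 2 O \left(2 + O\right)$ ($A{\left(O \right)} = \left(2 + O\right) \left(O + O\right) = \left(2 + O\right) 2 O = 2 O \left(2 + O\right)$)
$v = 96$ ($v = 2 \cdot 6 \left(2 + 6\right) = 2 \cdot 6 \cdot 8 = 96$)
$G{\left(l \right)} = -108 - 54 l$ ($G{\left(l \right)} = - 54 \left(2 + l\right) = -108 - 54 l$)
$G{\left(v \right)} \left(-9\right) = \left(-108 - 5184\right) \left(-9\right) = \left(-5292\right) \left(-9\right) = 47628$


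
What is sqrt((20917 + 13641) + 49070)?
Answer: 6*sqrt(2323) ≈ 289.19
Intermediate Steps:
sqrt((20917 + 13641) + 49070) = sqrt(34558 + 49070) = sqrt(83628) = 6*sqrt(2323)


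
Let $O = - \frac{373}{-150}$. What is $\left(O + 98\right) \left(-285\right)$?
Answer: $- \frac{286387}{10} \approx -28639.0$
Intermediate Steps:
$O = \frac{373}{150}$ ($O = \left(-373\right) \left(- \frac{1}{150}\right) = \frac{373}{150} \approx 2.4867$)
$\left(O + 98\right) \left(-285\right) = \left(\frac{373}{150} + 98\right) \left(-285\right) = \frac{15073}{150} \left(-285\right) = - \frac{286387}{10}$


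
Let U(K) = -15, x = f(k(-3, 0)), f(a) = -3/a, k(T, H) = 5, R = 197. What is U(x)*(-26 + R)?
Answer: -2565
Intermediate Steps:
x = -3/5 ≈ -0.60000
U(x)*(-26 + R) = -15*(-26 + 197) = -15*171 = -2565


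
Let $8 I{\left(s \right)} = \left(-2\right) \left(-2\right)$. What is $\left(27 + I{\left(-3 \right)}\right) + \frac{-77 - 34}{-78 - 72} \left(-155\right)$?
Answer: $- \frac{436}{5} \approx -87.2$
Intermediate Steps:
$I{\left(s \right)} = \frac{1}{2}$ ($I{\left(s \right)} = \frac{\left(-2\right) \left(-2\right)}{8} = \frac{1}{8} \cdot 4 = \frac{1}{2}$)
$\left(27 + I{\left(-3 \right)}\right) + \frac{-77 - 34}{-78 - 72} \left(-155\right) = \left(27 + \frac{1}{2}\right) + \frac{-77 - 34}{-78 - 72} \left(-155\right) = \frac{55}{2} + - \frac{111}{-150} \left(-155\right) = \frac{55}{2} + \left(-111\right) \left(- \frac{1}{150}\right) \left(-155\right) = \frac{55}{2} + \frac{37}{50} \left(-155\right) = \frac{55}{2} - \frac{1147}{10} = - \frac{436}{5}$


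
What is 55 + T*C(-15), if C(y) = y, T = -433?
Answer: 6550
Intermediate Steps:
55 + T*C(-15) = 55 - 433*(-15) = 55 + 6495 = 6550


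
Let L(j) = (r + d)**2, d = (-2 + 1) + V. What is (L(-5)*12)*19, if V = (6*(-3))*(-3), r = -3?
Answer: 570000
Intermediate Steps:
V = 54 (V = -18*(-3) = 54)
d = 53 (d = (-2 + 1) + 54 = -1 + 54 = 53)
L(j) = 2500 (L(j) = (-3 + 53)**2 = 50**2 = 2500)
(L(-5)*12)*19 = (2500*12)*19 = 30000*19 = 570000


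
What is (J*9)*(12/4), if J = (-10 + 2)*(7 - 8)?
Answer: 216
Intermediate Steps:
J = 8 (J = -8*(-1) = 8)
(J*9)*(12/4) = (8*9)*(12/4) = 72*(12*(¼)) = 72*3 = 216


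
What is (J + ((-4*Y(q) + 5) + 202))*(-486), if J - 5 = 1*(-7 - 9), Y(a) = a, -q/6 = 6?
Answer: -165240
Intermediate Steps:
q = -36 (q = -6*6 = -36)
J = -11 (J = 5 + 1*(-7 - 9) = 5 + 1*(-16) = 5 - 16 = -11)
(J + ((-4*Y(q) + 5) + 202))*(-486) = (-11 + ((-4*(-36) + 5) + 202))*(-486) = (-11 + ((144 + 5) + 202))*(-486) = (-11 + (149 + 202))*(-486) = (-11 + 351)*(-486) = 340*(-486) = -165240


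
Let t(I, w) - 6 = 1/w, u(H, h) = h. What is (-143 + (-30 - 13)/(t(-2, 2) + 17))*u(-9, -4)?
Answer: 27228/47 ≈ 579.32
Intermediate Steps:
t(I, w) = 6 + 1/w
(-143 + (-30 - 13)/(t(-2, 2) + 17))*u(-9, -4) = (-143 + (-30 - 13)/((6 + 1/2) + 17))*(-4) = (-143 - 43/((6 + ½) + 17))*(-4) = (-143 - 43/(13/2 + 17))*(-4) = (-143 - 43/47/2)*(-4) = (-143 - 43*2/47)*(-4) = (-143 - 86/47)*(-4) = -6807/47*(-4) = 27228/47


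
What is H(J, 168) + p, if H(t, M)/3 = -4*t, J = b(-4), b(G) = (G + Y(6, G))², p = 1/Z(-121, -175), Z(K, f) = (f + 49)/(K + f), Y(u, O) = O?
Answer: -48236/63 ≈ -765.65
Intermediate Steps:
Z(K, f) = (49 + f)/(K + f)
p = 148/63 (p = 1/((49 - 175)/(-121 - 175)) = 1/(-126/(-296)) = 1/(-1/296*(-126)) = 1/(63/148) = 148/63 ≈ 2.3492)
b(G) = 4*G² (b(G) = (G + G)² = (2*G)² = 4*G²)
J = 64 (J = 4*(-4)² = 4*16 = 64)
H(t, M) = -12*t (H(t, M) = 3*(-4*t) = -12*t)
H(J, 168) + p = -12*64 + 148/63 = -768 + 148/63 = -48236/63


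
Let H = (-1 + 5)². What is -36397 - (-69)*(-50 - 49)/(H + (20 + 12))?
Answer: -584629/16 ≈ -36539.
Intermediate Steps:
H = 16 (H = 4² = 16)
-36397 - (-69)*(-50 - 49)/(H + (20 + 12)) = -36397 - (-69)*(-50 - 49)/(16 + (20 + 12)) = -36397 - (-69)*(-99/(16 + 32)) = -36397 - (-69)*(-99/48) = -36397 - (-69)*(-99*1/48) = -36397 - (-69)*(-33)/16 = -36397 - 1*2277/16 = -36397 - 2277/16 = -584629/16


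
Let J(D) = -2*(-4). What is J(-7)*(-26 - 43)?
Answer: -552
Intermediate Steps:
J(D) = 8
J(-7)*(-26 - 43) = 8*(-26 - 43) = 8*(-69) = -552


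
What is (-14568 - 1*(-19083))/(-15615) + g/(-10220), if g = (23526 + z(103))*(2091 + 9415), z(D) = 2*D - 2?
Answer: -2030249920/75993 ≈ -26716.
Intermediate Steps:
z(D) = -2 + 2*D
g = 273037380 (g = (23526 + (-2 + 2*103))*(2091 + 9415) = (23526 + (-2 + 206))*11506 = (23526 + 204)*11506 = 23730*11506 = 273037380)
(-14568 - 1*(-19083))/(-15615) + g/(-10220) = (-14568 - 1*(-19083))/(-15615) + 273037380/(-10220) = (-14568 + 19083)*(-1/15615) + 273037380*(-1/10220) = 4515*(-1/15615) - 1950267/73 = -301/1041 - 1950267/73 = -2030249920/75993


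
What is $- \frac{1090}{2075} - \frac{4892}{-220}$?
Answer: $\frac{99111}{4565} \approx 21.711$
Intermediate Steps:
$- \frac{1090}{2075} - \frac{4892}{-220} = \left(-1090\right) \frac{1}{2075} - - \frac{1223}{55} = - \frac{218}{415} + \frac{1223}{55} = \frac{99111}{4565}$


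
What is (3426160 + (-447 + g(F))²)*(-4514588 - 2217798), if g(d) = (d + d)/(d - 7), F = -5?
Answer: -439315415635177/18 ≈ -2.4406e+13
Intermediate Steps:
g(d) = 2*d/(-7 + d) (g(d) = (2*d)/(-7 + d) = 2*d/(-7 + d))
(3426160 + (-447 + g(F))²)*(-4514588 - 2217798) = (3426160 + (-447 + 2*(-5)/(-7 - 5))²)*(-4514588 - 2217798) = (3426160 + (-447 + 2*(-5)/(-12))²)*(-6732386) = (3426160 + (-447 + 2*(-5)*(-1/12))²)*(-6732386) = (3426160 + (-447 + ⅚)²)*(-6732386) = (3426160 + (-2677/6)²)*(-6732386) = (3426160 + 7166329/36)*(-6732386) = (130508089/36)*(-6732386) = -439315415635177/18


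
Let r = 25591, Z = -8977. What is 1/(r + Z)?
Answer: 1/16614 ≈ 6.0190e-5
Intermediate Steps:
1/(r + Z) = 1/(25591 - 8977) = 1/16614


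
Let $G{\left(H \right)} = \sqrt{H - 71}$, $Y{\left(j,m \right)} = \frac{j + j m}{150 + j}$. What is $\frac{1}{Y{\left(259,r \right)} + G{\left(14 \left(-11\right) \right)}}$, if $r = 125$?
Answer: $\frac{1483034}{122512909} - \frac{836405 i}{367538727} \approx 0.012105 - 0.0022757 i$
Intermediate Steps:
$Y{\left(j,m \right)} = \frac{j + j m}{150 + j}$
$G{\left(H \right)} = \sqrt{-71 + H}$
$\frac{1}{Y{\left(259,r \right)} + G{\left(14 \left(-11\right) \right)}} = \frac{1}{\frac{259 \left(1 + 125\right)}{150 + 259} + \sqrt{-71 + 14 \left(-11\right)}} = \frac{1}{259 \cdot \frac{1}{409} \cdot 126 + \sqrt{-71 - 154}} = \frac{1}{259 \cdot \frac{1}{409} \cdot 126 + \sqrt{-225}} = \frac{1}{\frac{32634}{409} + 15 i} = \frac{167281 \left(\frac{32634}{409} - 15 i\right)}{1102616181}$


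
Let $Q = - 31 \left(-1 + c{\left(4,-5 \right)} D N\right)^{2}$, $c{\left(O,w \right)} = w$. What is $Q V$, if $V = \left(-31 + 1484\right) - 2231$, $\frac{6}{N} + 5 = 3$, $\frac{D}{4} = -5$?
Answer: $2185114918$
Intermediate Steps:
$D = -20$ ($D = 4 \left(-5\right) = -20$)
$N = -3$ ($N = \frac{6}{-5 + 3} = \frac{6}{-2} = 6 \left(- \frac{1}{2}\right) = -3$)
$V = -778$ ($V = 1453 - 2231 = -778$)
$Q = -2808631$ ($Q = - 31 \left(-1 + \left(-5\right) \left(-20\right) \left(-3\right)\right)^{2} = - 31 \left(-1 + 100 \left(-3\right)\right)^{2} = - 31 \left(-1 - 300\right)^{2} = - 31 \left(-301\right)^{2} = \left(-31\right) 90601 = -2808631$)
$Q V = \left(-2808631\right) \left(-778\right) = 2185114918$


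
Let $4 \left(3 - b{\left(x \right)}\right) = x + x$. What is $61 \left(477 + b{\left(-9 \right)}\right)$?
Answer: $\frac{59109}{2} \approx 29555.0$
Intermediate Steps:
$b{\left(x \right)} = 3 - \frac{x}{2}$ ($b{\left(x \right)} = 3 - \frac{x + x}{4} = 3 - \frac{2 x}{4} = 3 - \frac{x}{2}$)
$61 \left(477 + b{\left(-9 \right)}\right) = 61 \left(477 + \left(3 - - \frac{9}{2}\right)\right) = 61 \left(477 + \left(3 + \frac{9}{2}\right)\right) = 61 \left(477 + \frac{15}{2}\right) = 61 \cdot \frac{969}{2} = \frac{59109}{2}$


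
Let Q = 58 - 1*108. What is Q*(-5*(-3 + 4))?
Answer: 250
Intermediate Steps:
Q = -50 (Q = 58 - 108 = -50)
Q*(-5*(-3 + 4)) = -(-250)*(-3 + 4) = -(-250) = -50*(-5) = 250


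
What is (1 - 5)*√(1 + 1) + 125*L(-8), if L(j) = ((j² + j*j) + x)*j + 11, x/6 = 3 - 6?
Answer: -108625 - 4*√2 ≈ -1.0863e+5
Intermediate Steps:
x = -18 (x = 6*(3 - 6) = 6*(-3) = -18)
L(j) = 11 + j*(-18 + 2*j²) (L(j) = ((j² + j*j) - 18)*j + 11 = ((j² + j²) - 18)*j + 11 = (2*j² - 18)*j + 11 = (-18 + 2*j²)*j + 11 = j*(-18 + 2*j²) + 11 = 11 + j*(-18 + 2*j²))
(1 - 5)*√(1 + 1) + 125*L(-8) = (1 - 5)*√(1 + 1) + 125*(11 - 18*(-8) + 2*(-8)³) = -4*√2 + 125*(11 + 144 + 2*(-512)) = -4*√2 + 125*(11 + 144 - 1024) = -4*√2 + 125*(-869) = -4*√2 - 108625 = -108625 - 4*√2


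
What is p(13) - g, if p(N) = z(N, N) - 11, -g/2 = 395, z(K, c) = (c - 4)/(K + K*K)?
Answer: 141787/182 ≈ 779.05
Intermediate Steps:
z(K, c) = (-4 + c)/(K + K²)
g = -790 (g = -2*395 = -790)
p(N) = -11 + (-4 + N)/(N*(1 + N)) (p(N) = (-4 + N)/(N*(1 + N)) - 11 = -11 + (-4 + N)/(N*(1 + N)))
p(13) - g = (-4 + 13 - 11*13*(1 + 13))/(13*(1 + 13)) - 1*(-790) = (1/13)*(-4 + 13 - 11*13*14)/14 + 790 = (1/13)*(1/14)*(-4 + 13 - 2002) + 790 = (1/13)*(1/14)*(-1993) + 790 = -1993/182 + 790 = 141787/182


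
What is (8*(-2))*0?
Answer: 0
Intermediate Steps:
(8*(-2))*0 = -16*0 = 0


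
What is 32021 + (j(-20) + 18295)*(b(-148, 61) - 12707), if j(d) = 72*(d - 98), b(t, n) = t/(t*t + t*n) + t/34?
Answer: -184174899233/1479 ≈ -1.2453e+8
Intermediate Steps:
b(t, n) = t/34 + t/(t² + n*t) (b(t, n) = t/(t² + n*t) + t*(1/34) = t/(t² + n*t) + t/34 = t/34 + t/(t² + n*t))
j(d) = -7056 + 72*d (j(d) = 72*(-98 + d) = -7056 + 72*d)
32021 + (j(-20) + 18295)*(b(-148, 61) - 12707) = 32021 + ((-7056 + 72*(-20)) + 18295)*((34 + (-148)² + 61*(-148))/(34*(61 - 148)) - 12707) = 32021 + ((-7056 - 1440) + 18295)*((1/34)*(34 + 21904 - 9028)/(-87) - 12707) = 32021 + (-8496 + 18295)*((1/34)*(-1/87)*12910 - 12707) = 32021 + 9799*(-6455/1479 - 12707) = 32021 + 9799*(-18800108/1479) = 32021 - 184222258292/1479 = -184174899233/1479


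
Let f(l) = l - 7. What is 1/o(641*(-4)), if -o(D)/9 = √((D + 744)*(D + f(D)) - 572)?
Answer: -√2336282/42053076 ≈ -3.6347e-5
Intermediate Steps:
f(l) = -7 + l
o(D) = -9*√(-572 + (-7 + 2*D)*(744 + D)) (o(D) = -9*√((D + 744)*(D + (-7 + D)) - 572) = -9*√((744 + D)*(-7 + 2*D) - 572) = -9*√((-7 + 2*D)*(744 + D) - 572) = -9*√(-572 + (-7 + 2*D)*(744 + D)))
1/o(641*(-4)) = 1/(-9*√(-5780 + 2*(641*(-4))² + 1481*(641*(-4)))) = 1/(-9*√(-5780 + 2*(-2564)² + 1481*(-2564))) = 1/(-9*√(-5780 + 2*6574096 - 3797284)) = 1/(-9*√(-5780 + 13148192 - 3797284)) = 1/(-18*√2336282) = -√2336282/42053076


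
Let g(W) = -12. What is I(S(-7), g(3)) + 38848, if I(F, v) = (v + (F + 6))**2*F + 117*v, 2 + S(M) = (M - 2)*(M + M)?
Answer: 1764020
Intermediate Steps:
S(M) = -2 + 2*M*(-2 + M) (S(M) = -2 + (M - 2)*(M + M) = -2 + (-2 + M)*(2*M) = -2 + 2*M*(-2 + M))
I(F, v) = 117*v + F*(6 + F + v)**2 (I(F, v) = (v + (6 + F))**2*F + 117*v = (6 + F + v)**2*F + 117*v = F*(6 + F + v)**2 + 117*v = 117*v + F*(6 + F + v)**2)
I(S(-7), g(3)) + 38848 = (117*(-12) + (-2 - 4*(-7) + 2*(-7)**2)*(6 + (-2 - 4*(-7) + 2*(-7)**2) - 12)**2) + 38848 = (-1404 + (-2 + 28 + 2*49)*(6 + (-2 + 28 + 2*49) - 12)**2) + 38848 = (-1404 + (-2 + 28 + 98)*(6 + (-2 + 28 + 98) - 12)**2) + 38848 = (-1404 + 124*(6 + 124 - 12)**2) + 38848 = (-1404 + 124*118**2) + 38848 = (-1404 + 124*13924) + 38848 = (-1404 + 1726576) + 38848 = 1725172 + 38848 = 1764020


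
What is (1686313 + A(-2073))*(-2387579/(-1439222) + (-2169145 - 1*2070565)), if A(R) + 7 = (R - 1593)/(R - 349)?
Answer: -12460764516509576536359/1742897842 ≈ -7.1495e+12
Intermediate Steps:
A(R) = -7 + (-1593 + R)/(-349 + R) (A(R) = -7 + (R - 1593)/(R - 349) = -7 + (-1593 + R)/(-349 + R))
(1686313 + A(-2073))*(-2387579/(-1439222) + (-2169145 - 1*2070565)) = (1686313 + 2*(425 - 3*(-2073))/(-349 - 2073))*(-2387579/(-1439222) + (-2169145 - 1*2070565)) = (1686313 + 2*(425 + 6219)/(-2422))*(-2387579*(-1/1439222) + (-2169145 - 2070565)) = (1686313 + 2*(-1/2422)*6644)*(2387579/1439222 - 4239710) = (1686313 - 6644/1211)*(-6101881518041/1439222) = (2042118399/1211)*(-6101881518041/1439222) = -12460764516509576536359/1742897842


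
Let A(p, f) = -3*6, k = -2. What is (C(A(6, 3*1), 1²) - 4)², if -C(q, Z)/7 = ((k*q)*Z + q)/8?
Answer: 6241/16 ≈ 390.06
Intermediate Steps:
A(p, f) = -18
C(q, Z) = -7*q/8 + 7*Z*q/4 (C(q, Z) = -7*((-2*q)*Z + q)/8 = -7*(-2*Z*q + q)/8 = -7*(q - 2*Z*q)/8 = -7*(q/8 - Z*q/4) = -7*q/8 + 7*Z*q/4)
(C(A(6, 3*1), 1²) - 4)² = ((7/8)*(-18)*(-1 + 2*1²) - 4)² = ((7/8)*(-18)*(-1 + 2*1) - 4)² = ((7/8)*(-18)*(-1 + 2) - 4)² = ((7/8)*(-18)*1 - 4)² = (-63/4 - 4)² = (-79/4)² = 6241/16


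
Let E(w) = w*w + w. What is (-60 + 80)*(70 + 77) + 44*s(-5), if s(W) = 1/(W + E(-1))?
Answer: 14656/5 ≈ 2931.2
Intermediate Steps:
E(w) = w + w² (E(w) = w² + w = w + w²)
s(W) = 1/W (s(W) = 1/(W - (1 - 1)) = 1/(W - 1*0) = 1/(W + 0) = 1/W)
(-60 + 80)*(70 + 77) + 44*s(-5) = (-60 + 80)*(70 + 77) + 44/(-5) = 20*147 + 44*(-⅕) = 2940 - 44/5 = 14656/5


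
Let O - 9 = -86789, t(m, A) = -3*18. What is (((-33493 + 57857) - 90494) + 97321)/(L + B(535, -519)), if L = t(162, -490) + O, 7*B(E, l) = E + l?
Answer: -218337/607822 ≈ -0.35921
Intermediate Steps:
t(m, A) = -54
O = -86780 (O = 9 - 86789 = -86780)
B(E, l) = E/7 + l/7 (B(E, l) = (E + l)/7 = E/7 + l/7)
L = -86834 (L = -54 - 86780 = -86834)
(((-33493 + 57857) - 90494) + 97321)/(L + B(535, -519)) = (((-33493 + 57857) - 90494) + 97321)/(-86834 + ((1/7)*535 + (1/7)*(-519))) = ((24364 - 90494) + 97321)/(-86834 + (535/7 - 519/7)) = (-66130 + 97321)/(-86834 + 16/7) = 31191/(-607822/7) = 31191*(-7/607822) = -218337/607822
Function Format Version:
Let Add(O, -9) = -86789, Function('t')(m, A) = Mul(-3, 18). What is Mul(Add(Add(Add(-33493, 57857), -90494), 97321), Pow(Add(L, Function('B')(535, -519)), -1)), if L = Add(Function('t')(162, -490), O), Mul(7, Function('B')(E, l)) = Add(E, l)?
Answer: Rational(-218337, 607822) ≈ -0.35921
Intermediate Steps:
Function('t')(m, A) = -54
O = -86780 (O = Add(9, -86789) = -86780)
Function('B')(E, l) = Add(Mul(Rational(1, 7), E), Mul(Rational(1, 7), l)) (Function('B')(E, l) = Mul(Rational(1, 7), Add(E, l)) = Add(Mul(Rational(1, 7), E), Mul(Rational(1, 7), l)))
L = -86834 (L = Add(-54, -86780) = -86834)
Mul(Add(Add(Add(-33493, 57857), -90494), 97321), Pow(Add(L, Function('B')(535, -519)), -1)) = Mul(Add(Add(Add(-33493, 57857), -90494), 97321), Pow(Add(-86834, Add(Mul(Rational(1, 7), 535), Mul(Rational(1, 7), -519))), -1)) = Mul(Add(Add(24364, -90494), 97321), Pow(Add(-86834, Add(Rational(535, 7), Rational(-519, 7))), -1)) = Mul(Add(-66130, 97321), Pow(Add(-86834, Rational(16, 7)), -1)) = Mul(31191, Pow(Rational(-607822, 7), -1)) = Mul(31191, Rational(-7, 607822)) = Rational(-218337, 607822)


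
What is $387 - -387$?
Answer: $774$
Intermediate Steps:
$387 - -387 = 387 + 387 = 774$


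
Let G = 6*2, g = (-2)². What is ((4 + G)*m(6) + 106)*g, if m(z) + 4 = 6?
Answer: 552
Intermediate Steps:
m(z) = 2 (m(z) = -4 + 6 = 2)
g = 4
G = 12
((4 + G)*m(6) + 106)*g = ((4 + 12)*2 + 106)*4 = (16*2 + 106)*4 = (32 + 106)*4 = 138*4 = 552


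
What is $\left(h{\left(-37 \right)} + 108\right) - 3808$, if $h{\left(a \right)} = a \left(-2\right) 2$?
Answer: $-3552$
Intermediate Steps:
$h{\left(a \right)} = - 4 a$ ($h{\left(a \right)} = - 2 a 2 = - 4 a$)
$\left(h{\left(-37 \right)} + 108\right) - 3808 = \left(\left(-4\right) \left(-37\right) + 108\right) - 3808 = \left(148 + 108\right) - 3808 = 256 - 3808 = -3552$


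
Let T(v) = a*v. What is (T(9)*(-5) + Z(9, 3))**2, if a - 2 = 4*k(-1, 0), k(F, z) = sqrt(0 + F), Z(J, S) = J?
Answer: -25839 + 29160*I ≈ -25839.0 + 29160.0*I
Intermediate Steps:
k(F, z) = sqrt(F)
a = 2 + 4*I (a = 2 + 4*sqrt(-1) = 2 + 4*I ≈ 2.0 + 4.0*I)
T(v) = v*(2 + 4*I) (T(v) = (2 + 4*I)*v = v*(2 + 4*I))
(T(9)*(-5) + Z(9, 3))**2 = ((9*(2 + 4*I))*(-5) + 9)**2 = ((18 + 36*I)*(-5) + 9)**2 = ((-90 - 180*I) + 9)**2 = (-81 - 180*I)**2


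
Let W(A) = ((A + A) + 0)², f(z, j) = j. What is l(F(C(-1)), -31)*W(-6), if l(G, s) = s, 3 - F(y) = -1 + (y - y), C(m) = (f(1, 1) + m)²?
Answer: -4464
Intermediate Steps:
C(m) = (1 + m)²
W(A) = 4*A² (W(A) = (2*A + 0)² = (2*A)² = 4*A²)
F(y) = 4 (F(y) = 3 - (-1 + (y - y)) = 3 - (-1 + 0) = 3 - 1*(-1) = 3 + 1 = 4)
l(F(C(-1)), -31)*W(-6) = -124*(-6)² = -124*36 = -31*144 = -4464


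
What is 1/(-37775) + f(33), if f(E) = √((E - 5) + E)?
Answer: -1/37775 + √61 ≈ 7.8102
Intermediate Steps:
f(E) = √(-5 + 2*E) (f(E) = √((-5 + E) + E) = √(-5 + 2*E))
1/(-37775) + f(33) = 1/(-37775) + √(-5 + 2*33) = -1/37775 + √(-5 + 66) = -1/37775 + √61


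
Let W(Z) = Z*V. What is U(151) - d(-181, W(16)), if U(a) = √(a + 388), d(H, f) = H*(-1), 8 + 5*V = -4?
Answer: -181 + 7*√11 ≈ -157.78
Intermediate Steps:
V = -12/5 (V = -8/5 + (⅕)*(-4) = -8/5 - ⅘ = -12/5 ≈ -2.4000)
W(Z) = -12*Z/5 (W(Z) = Z*(-12/5) = -12*Z/5)
d(H, f) = -H
U(a) = √(388 + a)
U(151) - d(-181, W(16)) = √(388 + 151) - (-1)*(-181) = √539 - 1*181 = 7*√11 - 181 = -181 + 7*√11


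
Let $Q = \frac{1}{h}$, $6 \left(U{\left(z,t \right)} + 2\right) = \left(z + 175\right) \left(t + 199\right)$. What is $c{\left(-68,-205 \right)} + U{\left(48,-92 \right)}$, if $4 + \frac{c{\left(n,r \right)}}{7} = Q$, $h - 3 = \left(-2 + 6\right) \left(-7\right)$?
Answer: $\frac{591983}{150} \approx 3946.6$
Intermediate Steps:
$h = -25$ ($h = 3 + \left(-2 + 6\right) \left(-7\right) = 3 + 4 \left(-7\right) = 3 - 28 = -25$)
$U{\left(z,t \right)} = -2 + \frac{\left(175 + z\right) \left(199 + t\right)}{6}$ ($U{\left(z,t \right)} = -2 + \frac{\left(z + 175\right) \left(t + 199\right)}{6} = -2 + \frac{\left(175 + z\right) \left(199 + t\right)}{6}$)
$Q = - \frac{1}{25}$ ($Q = \frac{1}{-25} = - \frac{1}{25} \approx -0.04$)
$c{\left(n,r \right)} = - \frac{707}{25}$ ($c{\left(n,r \right)} = -28 + 7 \left(- \frac{1}{25}\right) = -28 - \frac{7}{25} = - \frac{707}{25}$)
$c{\left(-68,-205 \right)} + U{\left(48,-92 \right)} = - \frac{707}{25} + \left(\frac{34813}{6} + \frac{175}{6} \left(-92\right) + \frac{199}{6} \cdot 48 + \frac{1}{6} \left(-92\right) 48\right) = - \frac{707}{25} + \left(\frac{34813}{6} - \frac{8050}{3} + 1592 - 736\right) = - \frac{707}{25} + \frac{23849}{6} = \frac{591983}{150}$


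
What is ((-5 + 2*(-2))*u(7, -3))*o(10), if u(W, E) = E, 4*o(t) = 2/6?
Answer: 9/4 ≈ 2.2500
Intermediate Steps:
o(t) = 1/12 (o(t) = (2/6)/4 = (2*(⅙))/4 = (¼)*(⅓) = 1/12)
((-5 + 2*(-2))*u(7, -3))*o(10) = ((-5 + 2*(-2))*(-3))*(1/12) = ((-5 - 4)*(-3))*(1/12) = -9*(-3)*(1/12) = 27*(1/12) = 9/4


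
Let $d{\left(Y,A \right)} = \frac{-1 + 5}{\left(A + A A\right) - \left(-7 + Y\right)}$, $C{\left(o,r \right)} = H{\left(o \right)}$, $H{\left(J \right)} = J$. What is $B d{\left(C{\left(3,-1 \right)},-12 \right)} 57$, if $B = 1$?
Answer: $\frac{57}{34} \approx 1.6765$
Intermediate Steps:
$C{\left(o,r \right)} = o$
$d{\left(Y,A \right)} = \frac{4}{7 + A + A^{2} - Y}$ ($d{\left(Y,A \right)} = \frac{4}{\left(A + A^{2}\right) - \left(-7 + Y\right)} = \frac{4}{7 + A + A^{2} - Y}$)
$B d{\left(C{\left(3,-1 \right)},-12 \right)} 57 = 1 \frac{4}{7 - 12 + \left(-12\right)^{2} - 3} \cdot 57 = 1 \frac{4}{7 - 12 + 144 - 3} \cdot 57 = 1 \cdot \frac{4}{136} \cdot 57 = 1 \cdot 4 \cdot \frac{1}{136} \cdot 57 = 1 \cdot \frac{1}{34} \cdot 57 = \frac{1}{34} \cdot 57 = \frac{57}{34}$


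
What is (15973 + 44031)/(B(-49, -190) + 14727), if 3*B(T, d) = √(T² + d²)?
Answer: 1988277543/487980565 - 45003*√38501/487980565 ≈ 4.0564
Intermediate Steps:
B(T, d) = √(T² + d²)/3
(15973 + 44031)/(B(-49, -190) + 14727) = (15973 + 44031)/(√((-49)² + (-190)²)/3 + 14727) = 60004/(√(2401 + 36100)/3 + 14727) = 60004/(√38501/3 + 14727) = 60004/(14727 + √38501/3)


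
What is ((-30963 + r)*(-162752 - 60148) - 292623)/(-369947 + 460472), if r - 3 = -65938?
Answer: 7199423859/30175 ≈ 2.3859e+5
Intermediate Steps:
r = -65935 (r = 3 - 65938 = -65935)
((-30963 + r)*(-162752 - 60148) - 292623)/(-369947 + 460472) = ((-30963 - 65935)*(-162752 - 60148) - 292623)/(-369947 + 460472) = (-96898*(-222900) - 292623)/90525 = (21598564200 - 292623)*(1/90525) = 21598271577*(1/90525) = 7199423859/30175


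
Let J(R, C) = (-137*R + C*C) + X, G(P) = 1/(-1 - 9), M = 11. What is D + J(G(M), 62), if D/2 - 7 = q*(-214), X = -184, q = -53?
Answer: 263717/10 ≈ 26372.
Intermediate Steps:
G(P) = -⅒ (G(P) = 1/(-10) = -⅒)
J(R, C) = -184 + C² - 137*R (J(R, C) = (-137*R + C*C) - 184 = (-137*R + C²) - 184 = (C² - 137*R) - 184 = -184 + C² - 137*R)
D = 22698 (D = 14 + 2*(-53*(-214)) = 14 + 2*11342 = 14 + 22684 = 22698)
D + J(G(M), 62) = 22698 + (-184 + 62² - 137*(-⅒)) = 22698 + (-184 + 3844 + 137/10) = 22698 + 36737/10 = 263717/10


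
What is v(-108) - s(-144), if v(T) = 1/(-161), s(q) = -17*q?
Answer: -394129/161 ≈ -2448.0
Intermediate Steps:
v(T) = -1/161
v(-108) - s(-144) = -1/161 - (-17)*(-144) = -1/161 - 1*2448 = -1/161 - 2448 = -394129/161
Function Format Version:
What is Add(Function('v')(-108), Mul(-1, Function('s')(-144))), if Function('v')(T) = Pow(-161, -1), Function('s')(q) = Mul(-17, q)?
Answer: Rational(-394129, 161) ≈ -2448.0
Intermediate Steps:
Function('v')(T) = Rational(-1, 161)
Add(Function('v')(-108), Mul(-1, Function('s')(-144))) = Add(Rational(-1, 161), Mul(-1, Mul(-17, -144))) = Add(Rational(-1, 161), Mul(-1, 2448)) = Add(Rational(-1, 161), -2448) = Rational(-394129, 161)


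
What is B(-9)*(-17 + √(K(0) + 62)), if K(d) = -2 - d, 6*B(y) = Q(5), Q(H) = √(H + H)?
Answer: √10*(-17 + 2*√15)/6 ≈ -4.8773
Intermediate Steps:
Q(H) = √2*√H (Q(H) = √(2*H) = √2*√H)
B(y) = √10/6 (B(y) = (√2*√5)/6 = √10/6)
B(-9)*(-17 + √(K(0) + 62)) = (√10/6)*(-17 + √((-2 - 1*0) + 62)) = (√10/6)*(-17 + √((-2 + 0) + 62)) = (√10/6)*(-17 + √(-2 + 62)) = (√10/6)*(-17 + √60) = (√10/6)*(-17 + 2*√15) = √10*(-17 + 2*√15)/6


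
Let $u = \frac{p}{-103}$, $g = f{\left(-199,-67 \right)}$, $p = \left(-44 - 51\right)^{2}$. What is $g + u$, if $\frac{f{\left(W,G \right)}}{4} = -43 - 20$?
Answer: $- \frac{34981}{103} \approx -339.62$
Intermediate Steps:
$f{\left(W,G \right)} = -252$ ($f{\left(W,G \right)} = 4 \left(-43 - 20\right) = 4 \left(-63\right) = -252$)
$p = 9025$ ($p = \left(-95\right)^{2} = 9025$)
$g = -252$
$u = - \frac{9025}{103}$ ($u = \frac{9025}{-103} = 9025 \left(- \frac{1}{103}\right) = - \frac{9025}{103} \approx -87.621$)
$g + u = -252 - \frac{9025}{103} = - \frac{34981}{103}$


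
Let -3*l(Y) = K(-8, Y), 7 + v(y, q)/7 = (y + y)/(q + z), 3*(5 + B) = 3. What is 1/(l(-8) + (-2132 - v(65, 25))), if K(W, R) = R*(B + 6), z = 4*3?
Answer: -111/233351 ≈ -0.00047568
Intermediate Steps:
z = 12
B = -4 (B = -5 + (⅓)*3 = -5 + 1 = -4)
v(y, q) = -49 + 14*y/(12 + q) (v(y, q) = -49 + 7*((y + y)/(q + 12)) = -49 + 7*((2*y)/(12 + q)) = -49 + 7*(2*y/(12 + q)) = -49 + 14*y/(12 + q))
K(W, R) = 2*R (K(W, R) = R*(-4 + 6) = R*2 = 2*R)
l(Y) = -2*Y/3
1/(l(-8) + (-2132 - v(65, 25))) = 1/(-⅔*(-8) + (-2132 - 7*(-84 - 7*25 + 2*65)/(12 + 25))) = 1/(16/3 + (-2132 - 7*(-84 - 175 + 130)/37)) = 1/(16/3 + (-2132 - 7*(-129)/37)) = 1/(16/3 + (-2132 - 1*(-903/37))) = 1/(16/3 + (-2132 + 903/37)) = 1/(16/3 - 77981/37) = 1/(-233351/111) = -111/233351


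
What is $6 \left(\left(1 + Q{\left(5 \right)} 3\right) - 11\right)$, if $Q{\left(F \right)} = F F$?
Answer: $390$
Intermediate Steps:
$Q{\left(F \right)} = F^{2}$
$6 \left(\left(1 + Q{\left(5 \right)} 3\right) - 11\right) = 6 \left(\left(1 + 5^{2} \cdot 3\right) - 11\right) = 6 \left(\left(1 + 25 \cdot 3\right) - 11\right) = 6 \left(\left(1 + 75\right) - 11\right) = 6 \left(76 - 11\right) = 6 \cdot 65 = 390$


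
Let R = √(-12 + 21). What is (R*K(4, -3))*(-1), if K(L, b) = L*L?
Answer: -48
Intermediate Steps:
R = 3 (R = √9 = 3)
K(L, b) = L²
(R*K(4, -3))*(-1) = (3*4²)*(-1) = (3*16)*(-1) = 48*(-1) = -48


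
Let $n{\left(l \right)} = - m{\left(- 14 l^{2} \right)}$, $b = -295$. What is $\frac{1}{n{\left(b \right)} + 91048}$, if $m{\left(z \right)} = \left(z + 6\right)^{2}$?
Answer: $- \frac{1}{1484362011288} \approx -6.7369 \cdot 10^{-13}$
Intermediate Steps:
$m{\left(z \right)} = \left(6 + z\right)^{2}$
$n{\left(l \right)} = - \left(6 - 14 l^{2}\right)^{2}$
$\frac{1}{n{\left(b \right)} + 91048} = \frac{1}{- 4 \left(-3 + 7 \left(-295\right)^{2}\right)^{2} + 91048} = \frac{1}{- 4 \left(-3 + 7 \cdot 87025\right)^{2} + 91048} = \frac{1}{- 4 \left(-3 + 609175\right)^{2} + 91048} = \frac{1}{- 4 \cdot 609172^{2} + 91048} = \frac{1}{\left(-4\right) 371090525584 + 91048} = \frac{1}{-1484362102336 + 91048} = \frac{1}{-1484362011288} = - \frac{1}{1484362011288}$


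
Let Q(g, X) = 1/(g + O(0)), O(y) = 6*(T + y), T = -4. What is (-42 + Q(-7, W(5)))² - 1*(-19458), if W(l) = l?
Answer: 20396947/961 ≈ 21225.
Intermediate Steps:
O(y) = -24 + 6*y (O(y) = 6*(-4 + y) = -24 + 6*y)
Q(g, X) = 1/(-24 + g) (Q(g, X) = 1/(g + (-24 + 6*0)) = 1/(g + (-24 + 0)) = 1/(g - 24) = 1/(-24 + g))
(-42 + Q(-7, W(5)))² - 1*(-19458) = (-42 + 1/(-24 - 7))² - 1*(-19458) = (-42 + 1/(-31))² + 19458 = (-42 - 1/31)² + 19458 = (-1303/31)² + 19458 = 1697809/961 + 19458 = 20396947/961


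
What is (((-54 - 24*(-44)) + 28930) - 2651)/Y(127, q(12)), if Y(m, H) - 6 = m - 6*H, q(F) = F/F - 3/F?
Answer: 54562/257 ≈ 212.30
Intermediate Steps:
q(F) = 1 - 3/F
Y(m, H) = 6 + m - 6*H (Y(m, H) = 6 + (m - 6*H) = 6 + m - 6*H)
(((-54 - 24*(-44)) + 28930) - 2651)/Y(127, q(12)) = (((-54 - 24*(-44)) + 28930) - 2651)/(6 + 127 - 6*(-3 + 12)/12) = (((-54 + 1056) + 28930) - 2651)/(6 + 127 - 9/2) = ((1002 + 28930) - 2651)/(6 + 127 - 6*¾) = (29932 - 2651)/(6 + 127 - 9/2) = 27281/(257/2) = 27281*(2/257) = 54562/257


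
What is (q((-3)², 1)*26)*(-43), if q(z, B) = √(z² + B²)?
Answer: -1118*√82 ≈ -10124.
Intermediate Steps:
q(z, B) = √(B² + z²)
(q((-3)², 1)*26)*(-43) = (√(1² + ((-3)²)²)*26)*(-43) = (√(1 + 9²)*26)*(-43) = (√(1 + 81)*26)*(-43) = (√82*26)*(-43) = (26*√82)*(-43) = -1118*√82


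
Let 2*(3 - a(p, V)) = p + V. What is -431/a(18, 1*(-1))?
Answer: 862/11 ≈ 78.364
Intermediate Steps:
a(p, V) = 3 - V/2 - p/2 (a(p, V) = 3 - (p + V)/2 = 3 - (V + p)/2 = 3 + (-V/2 - p/2) = 3 - V/2 - p/2)
-431/a(18, 1*(-1)) = -431/(3 - (-1)/2 - 1/2*18) = -431/(3 - 1/2*(-1) - 9) = -431/(3 + 1/2 - 9) = -431/(-11/2) = -431*(-2/11) = 862/11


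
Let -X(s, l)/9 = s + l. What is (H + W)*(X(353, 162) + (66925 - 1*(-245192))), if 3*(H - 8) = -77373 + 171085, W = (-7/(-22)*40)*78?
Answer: 109038856864/11 ≈ 9.9126e+9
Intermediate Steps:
W = 10920/11 (W = (-7*(-1/22)*40)*78 = ((7/22)*40)*78 = (140/11)*78 = 10920/11 ≈ 992.73)
X(s, l) = -9*l - 9*s (X(s, l) = -9*(s + l) = -9*(l + s) = -9*l - 9*s)
H = 93736/3 (H = 8 + (-77373 + 171085)/3 = 8 + (1/3)*93712 = 8 + 93712/3 = 93736/3 ≈ 31245.)
(H + W)*(X(353, 162) + (66925 - 1*(-245192))) = (93736/3 + 10920/11)*((-9*162 - 9*353) + (66925 - 1*(-245192))) = 1063856*((-1458 - 3177) + (66925 + 245192))/33 = 1063856*(-4635 + 312117)/33 = (1063856/33)*307482 = 109038856864/11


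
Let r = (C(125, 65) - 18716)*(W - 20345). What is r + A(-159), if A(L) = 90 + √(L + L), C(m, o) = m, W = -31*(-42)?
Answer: 354028503 + I*√318 ≈ 3.5403e+8 + 17.833*I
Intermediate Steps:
W = 1302
A(L) = 90 + √2*√L (A(L) = 90 + √(2*L) = 90 + √2*√L)
r = 354028413 (r = (125 - 18716)*(1302 - 20345) = -18591*(-19043) = 354028413)
r + A(-159) = 354028413 + (90 + √2*√(-159)) = 354028413 + (90 + √2*(I*√159)) = 354028413 + (90 + I*√318) = 354028503 + I*√318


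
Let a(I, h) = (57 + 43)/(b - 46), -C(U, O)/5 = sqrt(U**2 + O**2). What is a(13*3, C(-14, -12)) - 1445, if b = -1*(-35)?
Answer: -15995/11 ≈ -1454.1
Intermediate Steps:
b = 35
C(U, O) = -5*sqrt(O**2 + U**2) (C(U, O) = -5*sqrt(U**2 + O**2) = -5*sqrt(O**2 + U**2))
a(I, h) = -100/11 (a(I, h) = (57 + 43)/(35 - 46) = 100/(-11) = 100*(-1/11) = -100/11)
a(13*3, C(-14, -12)) - 1445 = -100/11 - 1445 = -15995/11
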